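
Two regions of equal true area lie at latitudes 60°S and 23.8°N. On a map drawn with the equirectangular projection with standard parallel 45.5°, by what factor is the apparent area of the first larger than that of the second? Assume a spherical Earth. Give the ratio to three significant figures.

1.83

With standard parallel φ₀ = 45.5°, the equirectangular projection gives x = Rλ cos φ₀, y = Rφ, so h = 1 and k = cos 45.5° / cos φ.
Areal scale at 60°: h·k = 1.000 × 1.402 = 1.402.
Areal scale at 23.8°: h·k = 1.000 × 0.7661 = 0.7661.
Ratio = 1.402/0.7661 ≈ 1.83.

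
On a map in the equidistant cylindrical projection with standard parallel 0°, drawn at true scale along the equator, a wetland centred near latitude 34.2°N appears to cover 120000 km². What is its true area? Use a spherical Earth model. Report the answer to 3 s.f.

In the plate carrée (x = Rλ, y = Rφ), meridians are true-scale (h = 1) and parallels are stretched by k = sec φ.
Areal scale = h·k = 1 × sec φ; at 34.2°, h = 1.000, k = 1.209, so h·k = 1.209.
True area = apparent / (areal scale) = 120000 / 1.209 ≈ 99200 km².

99200 km²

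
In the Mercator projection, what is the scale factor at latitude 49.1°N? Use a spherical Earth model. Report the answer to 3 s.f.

1.53

The Mercator projection is conformal; its linear scale factor is the same in every direction and equals sec φ = 1/cos φ.
k = 1/cos 49.1° = 1/0.6547 = 1.527.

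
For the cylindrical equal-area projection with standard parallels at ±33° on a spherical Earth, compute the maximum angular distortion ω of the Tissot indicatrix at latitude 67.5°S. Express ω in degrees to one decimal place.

81.9°

A cylindrical equal-area projection with standard parallel φ₀ has meridian scale h = cos φ / cos φ₀ and parallel scale k = cos φ₀ / cos φ (so areas are preserved, h·k = 1).
At 67.5°: h = 0.4563, k = 2.192; principal scales a = 2.192, b = 0.4563.
sin(ω/2) = (a − b)/(a + b) = 1.735/2.648 = 0.6553, so ω = 2 arcsin(0.6553) ≈ 81.9°.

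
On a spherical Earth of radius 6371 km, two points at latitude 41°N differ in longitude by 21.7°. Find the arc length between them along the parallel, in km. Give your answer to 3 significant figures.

Arc length along a parallel = R cos φ · Δλ (with Δλ in radians).
= 6371 × cos 41° × (21.7° × π/180) = 6371 × 0.7547 × 0.3787 ≈ 1820 km.

1820 km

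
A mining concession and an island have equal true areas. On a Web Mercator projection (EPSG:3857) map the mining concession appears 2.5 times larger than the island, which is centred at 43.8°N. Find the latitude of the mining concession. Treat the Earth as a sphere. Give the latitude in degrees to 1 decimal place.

62.8°

Mercator areal scale is sec²φ, so apparent-area ratio = sec²φ₁ / sec²φ₂ = cos²φ₂ / cos²φ₁.
cos²φ₂ / cos²φ₁ = 2.5  ⇒  cos φ₁ = cos 43.8° / √2.5 = 0.7218/1.581 = 0.4565.
φ₁ = arccos(0.4565) ≈ 62.8°.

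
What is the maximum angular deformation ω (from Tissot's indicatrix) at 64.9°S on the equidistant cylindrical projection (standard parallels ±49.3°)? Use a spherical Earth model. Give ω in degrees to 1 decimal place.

The equidistant cylindrical projection with φ₀ = 49.3° has h = 1 (meridians true) and k = cos φ₀ / cos φ along parallels.
At 64.9°: h = 1.000, k = 1.537; principal scales a = 1.537, b = 1.000.
sin(ω/2) = (a − b)/(a + b) = 0.5372/2.537 = 0.2117, so ω = 2 arcsin(0.2117) ≈ 24.4°.

24.4°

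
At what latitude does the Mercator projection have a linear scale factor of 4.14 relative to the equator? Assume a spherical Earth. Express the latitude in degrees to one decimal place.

Mercator scale is k = sec φ = 1/cos φ.
1/cos φ = 4.14  ⇒  cos φ = 0.2415  ⇒  φ = arccos(0.2415) ≈ 76.0°.

76.0°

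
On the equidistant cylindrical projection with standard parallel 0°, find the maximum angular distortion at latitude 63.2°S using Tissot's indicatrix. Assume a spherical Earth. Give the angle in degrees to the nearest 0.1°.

In the plate carrée (x = Rλ, y = Rφ), meridians are true-scale (h = 1) and parallels are stretched by k = sec φ.
At 63.2°: h = 1.000, k = 2.218; principal scales a = 2.218, b = 1.000.
sin(ω/2) = (a − b)/(a + b) = 1.218/3.218 = 0.3785, so ω = 2 arcsin(0.3785) ≈ 44.5°.

44.5°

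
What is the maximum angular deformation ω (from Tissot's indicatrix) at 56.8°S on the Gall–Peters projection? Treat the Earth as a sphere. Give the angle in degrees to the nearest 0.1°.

29.0°

Gall–Peters is a cylindrical equal-area projection with standard parallels at ±45°. Cylindrical equal-area (φ₀ = 45°): h = cos φ / cos 45° along meridians, k = cos 45° / cos φ along parallels; h·k = 1.
At 56.8°: h = 0.7744, k = 1.291; principal scales a = 1.291, b = 0.7744.
sin(ω/2) = (a − b)/(a + b) = 0.5170/2.066 = 0.2503, so ω = 2 arcsin(0.2503) ≈ 29.0°.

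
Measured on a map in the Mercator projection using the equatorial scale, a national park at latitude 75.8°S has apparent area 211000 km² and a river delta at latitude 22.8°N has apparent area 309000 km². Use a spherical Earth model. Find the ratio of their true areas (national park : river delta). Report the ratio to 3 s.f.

Mercator's areal exaggeration is sec²φ; hence true area = (apparent area) · cos²φ.
True area of national park: 211000 × cos²(75.8°) = 211000 × 0.06018 = 12700 km².
True area of river delta: 309000 × cos²(22.8°) = 309000 × 0.8498 = 262600 km².
Ratio = 12700 / 262600 ≈ 0.0484.

0.0484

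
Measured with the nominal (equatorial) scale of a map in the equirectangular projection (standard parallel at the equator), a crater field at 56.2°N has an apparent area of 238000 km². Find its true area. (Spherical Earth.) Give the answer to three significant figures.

132000 km²

In the plate carrée (x = Rλ, y = Rφ), meridians are true-scale (h = 1) and parallels are stretched by k = sec φ.
Areal scale = h·k = 1 × sec φ; at 56.2°, h = 1.000, k = 1.798, so h·k = 1.798.
True area = apparent / (areal scale) = 238000 / 1.798 ≈ 132000 km².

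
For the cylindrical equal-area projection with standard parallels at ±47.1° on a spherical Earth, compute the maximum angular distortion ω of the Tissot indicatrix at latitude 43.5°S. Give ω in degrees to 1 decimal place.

Cylindrical equal-area (φ₀ = 47.1°): h = cos φ / cos 47.1° along meridians, k = cos 47.1° / cos φ along parallels; h·k = 1.
At 43.5°: h = 1.066, k = 0.9384; principal scales a = 1.066, b = 0.9384.
sin(ω/2) = (a − b)/(a + b) = 0.1272/2.004 = 0.06345, so ω = 2 arcsin(0.06345) ≈ 7.3°.

7.3°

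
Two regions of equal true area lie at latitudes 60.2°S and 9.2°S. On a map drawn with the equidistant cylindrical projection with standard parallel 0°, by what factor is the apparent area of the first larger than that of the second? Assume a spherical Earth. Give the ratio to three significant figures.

For the equirectangular projection with φ₀ = 0 (plate carrée), h = 1 along meridians and k = sec φ along parallels.
Areal scale at 60.2°: h·k = 1.000 × 2.012 = 2.012.
Areal scale at 9.2°: h·k = 1.000 × 1.013 = 1.013.
Ratio = 2.012/1.013 ≈ 1.99.

1.99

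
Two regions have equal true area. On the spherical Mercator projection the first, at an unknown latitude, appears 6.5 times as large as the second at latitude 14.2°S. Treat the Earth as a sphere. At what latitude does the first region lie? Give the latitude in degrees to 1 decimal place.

For equal true areas on Mercator, apparent areas scale as sec²φ, so the ratio is cos²φ₂ / cos²φ₁.
cos²φ₂ / cos²φ₁ = 6.5  ⇒  cos φ₁ = cos 14.2° / √6.5 = 0.9694/2.550 = 0.3802.
φ₁ = arccos(0.3802) ≈ 67.7°.

67.7°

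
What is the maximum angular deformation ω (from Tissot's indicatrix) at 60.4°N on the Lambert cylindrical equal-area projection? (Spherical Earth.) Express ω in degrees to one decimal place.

The Lambert cylindrical equal-area projection is the cylindrical equal-area projection with its standard parallel at the equator (φ₀ = 0). Cylindrical equal-area (φ₀ = 0°): h = cos φ / cos 0° along meridians, k = cos 0° / cos φ along parallels; h·k = 1.
At 60.4°: h = 0.4939, k = 2.025; principal scales a = 2.025, b = 0.4939.
sin(ω/2) = (a − b)/(a + b) = 1.531/2.518 = 0.6077, so ω = 2 arcsin(0.6077) ≈ 74.9°.

74.9°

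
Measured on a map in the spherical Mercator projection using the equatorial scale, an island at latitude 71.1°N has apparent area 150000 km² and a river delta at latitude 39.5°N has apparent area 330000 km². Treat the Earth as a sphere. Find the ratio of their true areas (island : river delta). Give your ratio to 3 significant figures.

0.0801

Mercator's areal exaggeration is sec²φ; hence true area = (apparent area) · cos²φ.
True area of island: 150000 × cos²(71.1°) = 150000 × 0.1049 = 15740 km².
True area of river delta: 330000 × cos²(39.5°) = 330000 × 0.5954 = 196500 km².
Ratio = 15740 / 196500 ≈ 0.0801.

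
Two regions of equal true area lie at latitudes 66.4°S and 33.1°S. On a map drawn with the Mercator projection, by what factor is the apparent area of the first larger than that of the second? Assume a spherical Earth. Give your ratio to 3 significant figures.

4.38

Mercator areal scale is sec²φ.
At 66.4°: sec²(66.4°) = 1/0.4003² = 6.239.
At 33.1°: sec²(33.1°) = 1/0.8377² = 1.425.
Ratio = 6.239/1.425 = cos²(33.1°)/cos²(66.4°) ≈ 4.38.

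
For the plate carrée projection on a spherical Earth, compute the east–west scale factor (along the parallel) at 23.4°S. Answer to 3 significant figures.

1.09

Plate carrée maps x = Rλ, y = Rφ. The meridian scale is h = 1 and the parallel scale is k = 1/cos φ = sec φ.
k = 1/cos 23.4° = 1/0.9178 = 1.090.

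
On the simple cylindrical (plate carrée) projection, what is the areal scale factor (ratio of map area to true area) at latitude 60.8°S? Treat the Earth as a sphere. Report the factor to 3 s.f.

For the equirectangular projection with φ₀ = 0 (plate carrée), h = 1 along meridians and k = sec φ along parallels.
Areal scale = h·k = 1 × sec φ; at 60.8°, h = 1.000, k = 2.050, so h·k = 2.050.

2.05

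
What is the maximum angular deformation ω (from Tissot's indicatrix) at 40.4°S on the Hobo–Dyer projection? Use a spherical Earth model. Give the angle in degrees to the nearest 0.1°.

Hobo–Dyer is a cylindrical equal-area projection with standard parallels at ±37.5°. Cylindrical equal-area (φ₀ = 37.5°): h = cos φ / cos 37.5° along meridians, k = cos 37.5° / cos φ along parallels; h·k = 1.
At 40.4°: h = 0.9599, k = 1.042; principal scales a = 1.042, b = 0.9599.
sin(ω/2) = (a − b)/(a + b) = 0.08188/2.002 = 0.04091, so ω = 2 arcsin(0.04091) ≈ 4.7°.

4.7°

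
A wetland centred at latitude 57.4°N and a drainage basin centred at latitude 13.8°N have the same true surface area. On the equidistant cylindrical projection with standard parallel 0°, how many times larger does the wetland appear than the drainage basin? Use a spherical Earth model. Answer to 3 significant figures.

For the equirectangular projection with φ₀ = 0 (plate carrée), h = 1 along meridians and k = sec φ along parallels.
Areal scale at 57.4°: h·k = 1.000 × 1.856 = 1.856.
Areal scale at 13.8°: h·k = 1.000 × 1.030 = 1.030.
Ratio = 1.856/1.030 ≈ 1.80.

1.80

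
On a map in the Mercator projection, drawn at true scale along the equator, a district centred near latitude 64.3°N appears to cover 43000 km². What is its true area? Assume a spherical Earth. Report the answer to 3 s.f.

Mercator is conformal, so the point scale is isotropic: h = k = sec φ = 1/cos φ.
Areal scale = k² = sec²φ = 1/cos²(64.3°) = 1/0.4337² = 5.317.
True area = apparent / (areal scale) = 43000 / 5.317 ≈ 8090 km².

8090 km²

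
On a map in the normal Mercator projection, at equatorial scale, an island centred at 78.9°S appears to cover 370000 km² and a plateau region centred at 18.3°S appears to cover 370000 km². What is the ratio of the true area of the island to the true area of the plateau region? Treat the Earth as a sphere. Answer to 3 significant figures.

Mercator's areal exaggeration is sec²φ; hence true area = (apparent area) · cos²φ.
True area of island: 370000 × cos²(78.9°) = 370000 × 0.03706 = 13710 km².
True area of plateau region: 370000 × cos²(18.3°) = 370000 × 0.9014 = 333500 km².
Ratio = 13710 / 333500 ≈ 0.0411.

0.0411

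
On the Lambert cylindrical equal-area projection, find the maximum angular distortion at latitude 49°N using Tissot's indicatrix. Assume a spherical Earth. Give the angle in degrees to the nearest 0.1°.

The Lambert cylindrical equal-area projection is the cylindrical equal-area projection with its standard parallel at the equator (φ₀ = 0). A cylindrical equal-area projection with standard parallel φ₀ has meridian scale h = cos φ / cos φ₀ and parallel scale k = cos φ₀ / cos φ (so areas are preserved, h·k = 1).
At 49°: h = 0.6561, k = 1.524; principal scales a = 1.524, b = 0.6561.
sin(ω/2) = (a − b)/(a + b) = 0.8682/2.180 = 0.3982, so ω = 2 arcsin(0.3982) ≈ 46.9°.

46.9°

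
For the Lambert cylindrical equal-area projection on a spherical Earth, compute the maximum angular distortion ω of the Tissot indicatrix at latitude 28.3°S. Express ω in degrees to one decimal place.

The Lambert cylindrical equal-area projection is the cylindrical equal-area projection with its standard parallel at the equator (φ₀ = 0). Cylindrical equal-area (φ₀ = 0°): h = cos φ / cos 0° along meridians, k = cos 0° / cos φ along parallels; h·k = 1.
At 28.3°: h = 0.8805, k = 1.136; principal scales a = 1.136, b = 0.8805.
sin(ω/2) = (a − b)/(a + b) = 0.2553/2.016 = 0.1266, so ω = 2 arcsin(0.1266) ≈ 14.5°.

14.5°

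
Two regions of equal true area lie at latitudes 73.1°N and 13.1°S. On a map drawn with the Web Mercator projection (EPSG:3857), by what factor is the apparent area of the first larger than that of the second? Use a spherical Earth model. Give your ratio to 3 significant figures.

11.2

Mercator areal scale is sec²φ.
At 73.1°: sec²(73.1°) = 1/0.2907² = 11.83.
At 13.1°: sec²(13.1°) = 1/0.9740² = 1.054.
Ratio = 11.83/1.054 = cos²(13.1°)/cos²(73.1°) ≈ 11.2.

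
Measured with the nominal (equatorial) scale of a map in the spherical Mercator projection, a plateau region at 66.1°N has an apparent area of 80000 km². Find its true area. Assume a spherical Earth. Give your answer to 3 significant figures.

13100 km²

Mercator is conformal, so the point scale is isotropic: h = k = sec φ = 1/cos φ.
Areal scale = k² = sec²φ = 1/cos²(66.1°) = 1/0.4051² = 6.092.
True area = apparent / (areal scale) = 80000 / 6.092 ≈ 13100 km².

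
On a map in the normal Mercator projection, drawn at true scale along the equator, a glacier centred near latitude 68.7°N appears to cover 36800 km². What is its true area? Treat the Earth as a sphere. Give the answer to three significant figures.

Mercator is conformal, so the point scale is isotropic: h = k = sec φ = 1/cos φ.
Areal scale = k² = sec²φ = 1/cos²(68.7°) = 1/0.3633² = 7.579.
True area = apparent / (areal scale) = 36800 / 7.579 ≈ 4860 km².

4860 km²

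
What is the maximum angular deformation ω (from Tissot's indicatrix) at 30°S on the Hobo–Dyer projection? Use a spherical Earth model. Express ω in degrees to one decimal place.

10.0°

The Hobo–Dyer projection is cylindrical equal-area with φ₀ = 37.5°. Cylindrical equal-area (φ₀ = 37.5°): h = cos φ / cos 37.5° along meridians, k = cos 37.5° / cos φ along parallels; h·k = 1.
At 30°: h = 1.092, k = 0.9161; principal scales a = 1.092, b = 0.9161.
sin(ω/2) = (a − b)/(a + b) = 0.1755/2.008 = 0.08742, so ω = 2 arcsin(0.08742) ≈ 10.0°.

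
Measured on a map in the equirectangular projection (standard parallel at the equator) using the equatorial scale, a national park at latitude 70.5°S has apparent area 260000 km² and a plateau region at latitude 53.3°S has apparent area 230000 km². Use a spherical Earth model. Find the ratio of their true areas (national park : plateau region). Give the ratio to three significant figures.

Plate carrée has h = 1 and k = sec φ, giving areal scale sec φ; true area = (apparent area) · cos φ.
True area of national park: 260000 × cos(70.5°) = 260000 × 0.3338 = 86790 km².
True area of plateau region: 230000 × cos(53.3°) = 230000 × 0.5976 = 137500 km².
Ratio = 86790 / 137500 ≈ 0.631.

0.631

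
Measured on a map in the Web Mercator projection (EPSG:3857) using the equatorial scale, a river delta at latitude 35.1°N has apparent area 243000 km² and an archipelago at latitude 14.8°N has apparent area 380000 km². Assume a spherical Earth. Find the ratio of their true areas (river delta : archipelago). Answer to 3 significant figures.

0.458

Since Mercator area scale is 1/cos²φ, the true area equals the apparent area multiplied by cos²φ.
True area of river delta: 243000 × cos²(35.1°) = 243000 × 0.6694 = 162700 km².
True area of archipelago: 380000 × cos²(14.8°) = 380000 × 0.9347 = 355200 km².
Ratio = 162700 / 355200 ≈ 0.458.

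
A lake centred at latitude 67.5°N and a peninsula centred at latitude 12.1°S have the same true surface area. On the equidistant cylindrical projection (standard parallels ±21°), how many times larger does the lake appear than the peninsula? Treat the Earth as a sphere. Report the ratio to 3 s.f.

In the equirectangular projection with standard parallel φ₀ = 21° (x = Rλ cos φ₀, y = Rφ), meridians are true-scale (h = 1) and the parallel scale is k = cos φ₀ / cos φ.
Areal scale at 67.5°: h·k = 1.000 × 2.440 = 2.440.
Areal scale at 12.1°: h·k = 1.000 × 0.9548 = 0.9548.
Ratio = 2.440/0.9548 ≈ 2.56.

2.56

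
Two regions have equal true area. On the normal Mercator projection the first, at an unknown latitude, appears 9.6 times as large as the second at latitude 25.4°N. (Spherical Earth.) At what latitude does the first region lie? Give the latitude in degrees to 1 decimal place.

For equal true areas on Mercator, apparent areas scale as sec²φ, so the ratio is cos²φ₂ / cos²φ₁.
cos²φ₂ / cos²φ₁ = 9.6  ⇒  cos φ₁ = cos 25.4° / √9.6 = 0.9033/3.098 = 0.2916.
φ₁ = arccos(0.2916) ≈ 73.0°.

73.0°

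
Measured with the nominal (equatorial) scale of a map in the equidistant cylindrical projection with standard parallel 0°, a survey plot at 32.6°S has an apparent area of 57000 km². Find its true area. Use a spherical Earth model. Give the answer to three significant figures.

For the equirectangular projection with φ₀ = 0 (plate carrée), h = 1 along meridians and k = sec φ along parallels.
Areal scale = h·k = 1 × sec φ; at 32.6°, h = 1.000, k = 1.187, so h·k = 1.187.
True area = apparent / (areal scale) = 57000 / 1.187 ≈ 48000 km².

48000 km²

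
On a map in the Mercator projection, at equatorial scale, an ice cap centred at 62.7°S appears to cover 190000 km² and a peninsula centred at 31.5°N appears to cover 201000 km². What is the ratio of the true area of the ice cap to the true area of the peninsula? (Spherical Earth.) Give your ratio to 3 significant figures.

0.274

Mercator's areal exaggeration is sec²φ; hence true area = (apparent area) · cos²φ.
True area of ice cap: 190000 × cos²(62.7°) = 190000 × 0.2104 = 39970 km².
True area of peninsula: 201000 × cos²(31.5°) = 201000 × 0.7270 = 146100 km².
Ratio = 39970 / 146100 ≈ 0.274.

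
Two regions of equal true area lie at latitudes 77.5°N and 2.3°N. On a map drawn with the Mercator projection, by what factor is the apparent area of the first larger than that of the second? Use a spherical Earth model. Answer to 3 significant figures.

21.3

Mercator areal scale is sec²φ.
At 77.5°: sec²(77.5°) = 1/0.2164² = 21.35.
At 2.3°: sec²(2.3°) = 1/0.9992² = 1.002.
Ratio = 21.35/1.002 = cos²(2.3°)/cos²(77.5°) ≈ 21.3.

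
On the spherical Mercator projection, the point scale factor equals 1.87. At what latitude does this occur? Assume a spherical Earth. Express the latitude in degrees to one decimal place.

57.7°

Mercator scale is k = sec φ = 1/cos φ.
1/cos φ = 1.87  ⇒  cos φ = 0.5348  ⇒  φ = arccos(0.5348) ≈ 57.7°.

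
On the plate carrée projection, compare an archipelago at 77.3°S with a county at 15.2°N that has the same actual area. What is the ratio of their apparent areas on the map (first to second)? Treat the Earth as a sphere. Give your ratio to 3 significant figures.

Plate carrée maps x = Rλ, y = Rφ. The meridian scale is h = 1 and the parallel scale is k = 1/cos φ = sec φ.
Areal scale at 77.3°: h·k = 1.000 × 4.549 = 4.549.
Areal scale at 15.2°: h·k = 1.000 × 1.036 = 1.036.
Ratio = 4.549/1.036 ≈ 4.39.

4.39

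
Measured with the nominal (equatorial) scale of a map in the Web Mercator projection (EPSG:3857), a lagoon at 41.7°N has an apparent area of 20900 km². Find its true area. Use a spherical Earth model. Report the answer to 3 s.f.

11700 km²

For Mercator, h = k = sec φ (a conformal cylindrical projection has a single point scale, 1/cos φ).
Areal scale = k² = sec²φ = 1/cos²(41.7°) = 1/0.7466² = 1.794.
True area = apparent / (areal scale) = 20900 / 1.794 ≈ 11700 km².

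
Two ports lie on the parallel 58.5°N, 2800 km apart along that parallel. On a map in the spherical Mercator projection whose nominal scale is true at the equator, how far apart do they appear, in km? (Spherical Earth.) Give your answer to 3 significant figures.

5360 km

Mercator is conformal, so the point scale is isotropic: h = k = sec φ = 1/cos φ.
Along the parallel, k = sec 58.5° = 1/0.5225 = 1.914.
Map distance = 2800 × 1.914 ≈ 5360 km.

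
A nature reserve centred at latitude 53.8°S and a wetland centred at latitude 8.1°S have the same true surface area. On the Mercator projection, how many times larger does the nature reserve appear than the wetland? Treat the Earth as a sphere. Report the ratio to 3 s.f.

Mercator areal scale is sec²φ.
At 53.8°: sec²(53.8°) = 1/0.5906² = 2.867.
At 8.1°: sec²(8.1°) = 1/0.9900² = 1.020.
Ratio = 2.867/1.020 = cos²(8.1°)/cos²(53.8°) ≈ 2.81.

2.81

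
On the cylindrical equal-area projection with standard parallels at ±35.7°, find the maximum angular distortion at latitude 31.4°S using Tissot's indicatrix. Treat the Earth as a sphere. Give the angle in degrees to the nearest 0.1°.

Cylindrical equal-area (φ₀ = 35.7°): h = cos φ / cos 35.7° along meridians, k = cos 35.7° / cos φ along parallels; h·k = 1.
At 31.4°: h = 1.051, k = 0.9514; principal scales a = 1.051, b = 0.9514.
sin(ω/2) = (a − b)/(a + b) = 0.09964/2.002 = 0.04976, so ω = 2 arcsin(0.04976) ≈ 5.7°.

5.7°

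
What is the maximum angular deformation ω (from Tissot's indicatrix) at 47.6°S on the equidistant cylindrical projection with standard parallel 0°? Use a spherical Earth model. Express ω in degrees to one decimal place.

In the plate carrée (x = Rλ, y = Rφ), meridians are true-scale (h = 1) and parallels are stretched by k = sec φ.
At 47.6°: h = 1.000, k = 1.483; principal scales a = 1.483, b = 1.000.
sin(ω/2) = (a − b)/(a + b) = 0.4830/2.483 = 0.1945, so ω = 2 arcsin(0.1945) ≈ 22.4°.

22.4°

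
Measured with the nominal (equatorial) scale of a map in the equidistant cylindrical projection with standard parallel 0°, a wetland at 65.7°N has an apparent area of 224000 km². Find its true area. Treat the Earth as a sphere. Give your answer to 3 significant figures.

92200 km²

In the plate carrée (x = Rλ, y = Rφ), meridians are true-scale (h = 1) and parallels are stretched by k = sec φ.
Areal scale = h·k = 1 × sec φ; at 65.7°, h = 1.000, k = 2.430, so h·k = 2.430.
True area = apparent / (areal scale) = 224000 / 2.430 ≈ 92200 km².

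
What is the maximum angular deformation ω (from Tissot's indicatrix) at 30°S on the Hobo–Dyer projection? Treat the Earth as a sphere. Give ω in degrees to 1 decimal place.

10.0°

Hobo–Dyer is a cylindrical equal-area projection with standard parallels at ±37.5°. For cylindrical equal-area with standard parallel φ₀, h = cos φ / cos φ₀ and k = cos φ₀ / cos φ, so h·k = 1.
At 30°: h = 1.092, k = 0.9161; principal scales a = 1.092, b = 0.9161.
sin(ω/2) = (a − b)/(a + b) = 0.1755/2.008 = 0.08742, so ω = 2 arcsin(0.08742) ≈ 10.0°.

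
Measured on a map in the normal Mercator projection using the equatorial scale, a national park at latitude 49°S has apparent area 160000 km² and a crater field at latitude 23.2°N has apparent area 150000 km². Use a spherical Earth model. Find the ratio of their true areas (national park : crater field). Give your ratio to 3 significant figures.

0.543

Mercator's areal exaggeration is sec²φ; hence true area = (apparent area) · cos²φ.
True area of national park: 160000 × cos²(49°) = 160000 × 0.4304 = 68870 km².
True area of crater field: 150000 × cos²(23.2°) = 150000 × 0.8448 = 126700 km².
Ratio = 68870 / 126700 ≈ 0.543.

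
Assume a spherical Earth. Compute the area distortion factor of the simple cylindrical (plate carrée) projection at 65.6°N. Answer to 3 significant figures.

For the equirectangular projection with φ₀ = 0 (plate carrée), h = 1 along meridians and k = sec φ along parallels.
Areal scale = h·k = 1 × sec φ; at 65.6°, h = 1.000, k = 2.421, so h·k = 2.421.

2.42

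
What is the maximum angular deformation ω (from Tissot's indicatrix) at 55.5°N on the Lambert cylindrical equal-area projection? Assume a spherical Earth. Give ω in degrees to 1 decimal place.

The Lambert cylindrical equal-area projection is the cylindrical equal-area projection with its standard parallel at the equator (φ₀ = 0). For cylindrical equal-area with standard parallel φ₀, h = cos φ / cos φ₀ and k = cos φ₀ / cos φ, so h·k = 1.
At 55.5°: h = 0.5664, k = 1.766; principal scales a = 1.766, b = 0.5664.
sin(ω/2) = (a − b)/(a + b) = 1.199/2.332 = 0.5142, so ω = 2 arcsin(0.5142) ≈ 61.9°.

61.9°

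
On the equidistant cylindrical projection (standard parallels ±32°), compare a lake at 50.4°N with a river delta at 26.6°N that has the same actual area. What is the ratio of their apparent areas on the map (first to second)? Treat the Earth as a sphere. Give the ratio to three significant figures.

1.40

The equidistant cylindrical projection with φ₀ = 32° has h = 1 (meridians true) and k = cos φ₀ / cos φ along parallels.
Areal scale at 50.4°: h·k = 1.000 × 1.330 = 1.330.
Areal scale at 26.6°: h·k = 1.000 × 0.9484 = 0.9484.
Ratio = 1.330/0.9484 ≈ 1.40.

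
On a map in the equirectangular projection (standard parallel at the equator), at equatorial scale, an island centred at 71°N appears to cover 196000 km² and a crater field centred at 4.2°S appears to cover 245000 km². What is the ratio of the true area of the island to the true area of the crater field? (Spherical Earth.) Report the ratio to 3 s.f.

Plate carrée has h = 1 and k = sec φ, giving areal scale sec φ; true area = (apparent area) · cos φ.
True area of island: 196000 × cos(71°) = 196000 × 0.3256 = 63810 km².
True area of crater field: 245000 × cos(4.2°) = 245000 × 0.9973 = 244300 km².
Ratio = 63810 / 244300 ≈ 0.261.

0.261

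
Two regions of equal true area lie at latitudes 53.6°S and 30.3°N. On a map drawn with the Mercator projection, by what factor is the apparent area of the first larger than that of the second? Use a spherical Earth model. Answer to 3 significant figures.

2.12

Mercator is conformal with k = sec φ, so areal scale = k² = sec²φ.
At 53.6°: sec²(53.6°) = 1/0.5934² = 2.840.
At 30.3°: sec²(30.3°) = 1/0.8634² = 1.341.
Ratio = 2.840/1.341 = cos²(30.3°)/cos²(53.6°) ≈ 2.12.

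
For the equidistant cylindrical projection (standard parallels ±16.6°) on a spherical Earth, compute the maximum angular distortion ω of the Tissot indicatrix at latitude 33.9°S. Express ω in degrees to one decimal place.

8.2°

With standard parallel φ₀ = 16.6°, the equirectangular projection gives x = Rλ cos φ₀, y = Rφ, so h = 1 and k = cos 16.6° / cos φ.
At 33.9°: h = 1.000, k = 1.155; principal scales a = 1.155, b = 1.000.
sin(ω/2) = (a − b)/(a + b) = 0.1546/2.155 = 0.07175, so ω = 2 arcsin(0.07175) ≈ 8.2°.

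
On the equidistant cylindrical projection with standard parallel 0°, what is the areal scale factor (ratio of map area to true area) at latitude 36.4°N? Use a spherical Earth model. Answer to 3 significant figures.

1.24

In the plate carrée (x = Rλ, y = Rφ), meridians are true-scale (h = 1) and parallels are stretched by k = sec φ.
Areal scale = h·k = 1 × sec φ; at 36.4°, h = 1.000, k = 1.242, so h·k = 1.242.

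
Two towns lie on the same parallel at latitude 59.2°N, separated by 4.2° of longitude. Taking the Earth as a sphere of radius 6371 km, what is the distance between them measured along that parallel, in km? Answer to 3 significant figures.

Arc length along a parallel = R cos φ · Δλ (with Δλ in radians).
= 6371 × cos 59.2° × (4.2° × π/180) = 6371 × 0.5120 × 0.07330 ≈ 239 km.

239 km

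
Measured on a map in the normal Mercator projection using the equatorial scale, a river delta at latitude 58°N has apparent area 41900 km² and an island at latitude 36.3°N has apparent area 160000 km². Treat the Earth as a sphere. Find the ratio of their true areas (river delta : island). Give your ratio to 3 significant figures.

0.113

Since Mercator area scale is 1/cos²φ, the true area equals the apparent area multiplied by cos²φ.
True area of river delta: 41900 × cos²(58°) = 41900 × 0.2808 = 11770 km².
True area of island: 160000 × cos²(36.3°) = 160000 × 0.6495 = 103900 km².
Ratio = 11770 / 103900 ≈ 0.113.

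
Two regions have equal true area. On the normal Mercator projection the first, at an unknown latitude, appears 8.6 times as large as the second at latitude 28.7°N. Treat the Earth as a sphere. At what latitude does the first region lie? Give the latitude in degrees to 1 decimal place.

Mercator areal scale is sec²φ, so apparent-area ratio = sec²φ₁ / sec²φ₂ = cos²φ₂ / cos²φ₁.
cos²φ₂ / cos²φ₁ = 8.6  ⇒  cos φ₁ = cos 28.7° / √8.6 = 0.8771/2.933 = 0.2991.
φ₁ = arccos(0.2991) ≈ 72.6°.

72.6°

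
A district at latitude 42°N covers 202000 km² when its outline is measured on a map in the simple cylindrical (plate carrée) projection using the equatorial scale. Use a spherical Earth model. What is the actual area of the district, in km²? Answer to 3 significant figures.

150000 km²

For the equirectangular projection with φ₀ = 0 (plate carrée), h = 1 along meridians and k = sec φ along parallels.
Areal scale = h·k = 1 × sec φ; at 42°, h = 1.000, k = 1.346, so h·k = 1.346.
True area = apparent / (areal scale) = 202000 / 1.346 ≈ 150000 km².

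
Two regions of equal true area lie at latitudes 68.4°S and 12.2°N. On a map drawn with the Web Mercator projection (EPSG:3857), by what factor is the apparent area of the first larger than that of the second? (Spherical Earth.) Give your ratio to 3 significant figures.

7.05

Mercator areal scale is sec²φ.
At 68.4°: sec²(68.4°) = 1/0.3681² = 7.379.
At 12.2°: sec²(12.2°) = 1/0.9774² = 1.047.
Ratio = 7.379/1.047 = cos²(12.2°)/cos²(68.4°) ≈ 7.05.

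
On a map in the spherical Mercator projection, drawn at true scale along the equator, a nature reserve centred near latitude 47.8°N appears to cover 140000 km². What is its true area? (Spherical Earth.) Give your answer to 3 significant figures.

63200 km²

The Mercator projection is conformal; its linear scale factor is the same in every direction and equals sec φ = 1/cos φ.
Areal scale = k² = sec²φ = 1/cos²(47.8°) = 1/0.6717² = 2.216.
True area = apparent / (areal scale) = 140000 / 2.216 ≈ 63200 km².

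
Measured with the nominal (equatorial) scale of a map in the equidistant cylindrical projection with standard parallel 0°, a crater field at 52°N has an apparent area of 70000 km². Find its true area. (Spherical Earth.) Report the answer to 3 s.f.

In the plate carrée (x = Rλ, y = Rφ), meridians are true-scale (h = 1) and parallels are stretched by k = sec φ.
Areal scale = h·k = 1 × sec φ; at 52°, h = 1.000, k = 1.624, so h·k = 1.624.
True area = apparent / (areal scale) = 70000 / 1.624 ≈ 43100 km².

43100 km²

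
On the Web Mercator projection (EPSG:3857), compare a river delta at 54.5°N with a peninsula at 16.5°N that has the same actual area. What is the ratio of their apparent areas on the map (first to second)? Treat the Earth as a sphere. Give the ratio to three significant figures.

Mercator is conformal with k = sec φ, so areal scale = k² = sec²φ.
At 54.5°: sec²(54.5°) = 1/0.5807² = 2.965.
At 16.5°: sec²(16.5°) = 1/0.9588² = 1.088.
Ratio = 2.965/1.088 = cos²(16.5°)/cos²(54.5°) ≈ 2.73.

2.73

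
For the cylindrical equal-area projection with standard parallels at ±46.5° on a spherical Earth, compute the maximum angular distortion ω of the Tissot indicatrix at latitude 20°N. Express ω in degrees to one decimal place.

Cylindrical equal-area (φ₀ = 46.5°): h = cos φ / cos 46.5° along meridians, k = cos 46.5° / cos φ along parallels; h·k = 1.
At 20°: h = 1.365, k = 0.7325; principal scales a = 1.365, b = 0.7325.
sin(ω/2) = (a − b)/(a + b) = 0.6326/2.098 = 0.3016, so ω = 2 arcsin(0.3016) ≈ 35.1°.

35.1°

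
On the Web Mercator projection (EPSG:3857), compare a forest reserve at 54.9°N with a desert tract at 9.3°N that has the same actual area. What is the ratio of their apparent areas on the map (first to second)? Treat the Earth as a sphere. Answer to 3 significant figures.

Mercator areal scale is sec²φ.
At 54.9°: sec²(54.9°) = 1/0.5750² = 3.025.
At 9.3°: sec²(9.3°) = 1/0.9869² = 1.027.
Ratio = 3.025/1.027 = cos²(9.3°)/cos²(54.9°) ≈ 2.95.

2.95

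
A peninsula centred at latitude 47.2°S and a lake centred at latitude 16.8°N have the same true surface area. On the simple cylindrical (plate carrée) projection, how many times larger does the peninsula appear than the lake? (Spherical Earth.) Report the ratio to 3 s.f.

1.41

Plate carrée maps x = Rλ, y = Rφ. The meridian scale is h = 1 and the parallel scale is k = 1/cos φ = sec φ.
Areal scale at 47.2°: h·k = 1.000 × 1.472 = 1.472.
Areal scale at 16.8°: h·k = 1.000 × 1.045 = 1.045.
Ratio = 1.472/1.045 ≈ 1.41.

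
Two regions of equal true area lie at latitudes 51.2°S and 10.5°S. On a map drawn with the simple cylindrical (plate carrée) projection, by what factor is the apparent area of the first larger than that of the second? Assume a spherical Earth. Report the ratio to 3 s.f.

1.57

For the equirectangular projection with φ₀ = 0 (plate carrée), h = 1 along meridians and k = sec φ along parallels.
Areal scale at 51.2°: h·k = 1.000 × 1.596 = 1.596.
Areal scale at 10.5°: h·k = 1.000 × 1.017 = 1.017.
Ratio = 1.596/1.017 ≈ 1.57.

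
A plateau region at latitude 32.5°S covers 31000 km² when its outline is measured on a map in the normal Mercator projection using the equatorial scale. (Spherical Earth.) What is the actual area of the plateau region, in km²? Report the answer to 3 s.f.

For Mercator, h = k = sec φ (a conformal cylindrical projection has a single point scale, 1/cos φ).
Areal scale = k² = sec²φ = 1/cos²(32.5°) = 1/0.8434² = 1.406.
True area = apparent / (areal scale) = 31000 / 1.406 ≈ 22100 km².

22100 km²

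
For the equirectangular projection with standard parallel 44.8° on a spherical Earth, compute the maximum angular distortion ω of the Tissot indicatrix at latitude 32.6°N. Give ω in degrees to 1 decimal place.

The equidistant cylindrical projection with φ₀ = 44.8° has h = 1 (meridians true) and k = cos φ₀ / cos φ along parallels.
At 32.6°: h = 1.000, k = 0.8423; principal scales a = 1.000, b = 0.8423.
sin(ω/2) = (a − b)/(a + b) = 0.1577/1.842 = 0.08562, so ω = 2 arcsin(0.08562) ≈ 9.8°.

9.8°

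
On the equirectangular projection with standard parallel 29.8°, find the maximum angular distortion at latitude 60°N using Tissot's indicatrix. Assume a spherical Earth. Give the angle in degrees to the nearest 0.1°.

31.2°

The equidistant cylindrical projection with φ₀ = 29.8° has h = 1 (meridians true) and k = cos φ₀ / cos φ along parallels.
At 60°: h = 1.000, k = 1.736; principal scales a = 1.736, b = 1.000.
sin(ω/2) = (a − b)/(a + b) = 0.7355/2.736 = 0.2689, so ω = 2 arcsin(0.2689) ≈ 31.2°.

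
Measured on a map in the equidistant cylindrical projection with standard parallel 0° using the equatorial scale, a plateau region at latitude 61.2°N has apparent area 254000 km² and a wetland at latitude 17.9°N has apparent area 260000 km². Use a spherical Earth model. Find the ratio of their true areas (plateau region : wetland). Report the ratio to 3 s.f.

0.495

On the plate carrée, areal scale = h·k = 1 × sec φ, so true area = apparent × cos φ.
True area of plateau region: 254000 × cos(61.2°) = 254000 × 0.4818 = 122400 km².
True area of wetland: 260000 × cos(17.9°) = 260000 × 0.9516 = 247400 km².
Ratio = 122400 / 247400 ≈ 0.495.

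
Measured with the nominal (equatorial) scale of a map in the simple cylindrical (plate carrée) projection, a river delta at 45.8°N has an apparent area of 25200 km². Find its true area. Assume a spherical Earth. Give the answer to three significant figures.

For the equirectangular projection with φ₀ = 0 (plate carrée), h = 1 along meridians and k = sec φ along parallels.
Areal scale = h·k = 1 × sec φ; at 45.8°, h = 1.000, k = 1.434, so h·k = 1.434.
True area = apparent / (areal scale) = 25200 / 1.434 ≈ 17600 km².

17600 km²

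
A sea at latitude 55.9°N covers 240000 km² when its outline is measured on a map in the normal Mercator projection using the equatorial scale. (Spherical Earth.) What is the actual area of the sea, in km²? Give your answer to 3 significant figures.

Mercator is conformal, so the point scale is isotropic: h = k = sec φ = 1/cos φ.
Areal scale = k² = sec²φ = 1/cos²(55.9°) = 1/0.5606² = 3.182.
True area = apparent / (areal scale) = 240000 / 3.182 ≈ 75400 km².

75400 km²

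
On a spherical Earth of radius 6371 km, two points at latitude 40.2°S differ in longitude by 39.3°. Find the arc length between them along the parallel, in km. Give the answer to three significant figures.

3340 km

Arc length along a parallel = R cos φ · Δλ (with Δλ in radians).
= 6371 × cos 40.2° × (39.3° × π/180) = 6371 × 0.7638 × 0.6859 ≈ 3340 km.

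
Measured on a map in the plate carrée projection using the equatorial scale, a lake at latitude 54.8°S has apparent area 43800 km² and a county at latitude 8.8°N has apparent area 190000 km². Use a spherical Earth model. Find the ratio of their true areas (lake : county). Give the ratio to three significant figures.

Plate carrée has h = 1 and k = sec φ, giving areal scale sec φ; true area = (apparent area) · cos φ.
True area of lake: 43800 × cos(54.8°) = 43800 × 0.5764 = 25250 km².
True area of county: 190000 × cos(8.8°) = 190000 × 0.9882 = 187800 km².
Ratio = 25250 / 187800 ≈ 0.134.

0.134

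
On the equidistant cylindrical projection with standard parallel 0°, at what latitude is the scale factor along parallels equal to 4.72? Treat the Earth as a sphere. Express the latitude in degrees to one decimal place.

Plate carrée: h = 1, k = sec φ along parallels.
sec φ = 4.72  ⇒  cos φ = 0.2119  ⇒  φ ≈ 77.8°.

77.8°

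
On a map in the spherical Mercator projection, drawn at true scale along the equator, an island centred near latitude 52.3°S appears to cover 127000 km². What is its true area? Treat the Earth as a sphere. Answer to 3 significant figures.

47500 km²

The Mercator projection is conformal; its linear scale factor is the same in every direction and equals sec φ = 1/cos φ.
Areal scale = k² = sec²φ = 1/cos²(52.3°) = 1/0.6115² = 2.674.
True area = apparent / (areal scale) = 127000 / 2.674 ≈ 47500 km².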